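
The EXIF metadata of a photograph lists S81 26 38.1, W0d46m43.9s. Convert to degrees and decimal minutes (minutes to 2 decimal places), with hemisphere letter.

Lat: 26 + 38.1/60 = 26.6350′
Longitude: seconds/60 = 0.73167; minutes = 46 + 0.73167 = 46.7317

81° 26.64′ S, 0° 46.73′ W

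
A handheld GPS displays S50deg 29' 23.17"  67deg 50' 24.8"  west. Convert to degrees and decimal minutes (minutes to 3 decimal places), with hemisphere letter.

50° 29.386′ S, 67° 50.413′ W

φ: 29 + 23.17/60 = 29.38617′
Lon: seconds/60 = 0.41333; minutes = 50 + 0.41333 = 50.41333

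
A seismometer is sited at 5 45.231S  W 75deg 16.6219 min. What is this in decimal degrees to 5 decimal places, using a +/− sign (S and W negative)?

-5.75385, -75.27703

Latitude: 5 + 45.231/60 = 5.753850
S ⇒ negate
λ: 16.6219′ = 0.277032°; total 75.277032
W → negative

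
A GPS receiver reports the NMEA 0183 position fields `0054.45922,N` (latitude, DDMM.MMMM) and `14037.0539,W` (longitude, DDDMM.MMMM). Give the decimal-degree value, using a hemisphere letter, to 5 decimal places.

0.90765° N, 140.61757° W

Latitude: split at 2 digits → 00° and 54.45922′; 0 + 54.45922/60 = 0.907654
Longitude: split at 3 digits → 140° and 37.0539′; 140 + 37.0539/60 = 140.617565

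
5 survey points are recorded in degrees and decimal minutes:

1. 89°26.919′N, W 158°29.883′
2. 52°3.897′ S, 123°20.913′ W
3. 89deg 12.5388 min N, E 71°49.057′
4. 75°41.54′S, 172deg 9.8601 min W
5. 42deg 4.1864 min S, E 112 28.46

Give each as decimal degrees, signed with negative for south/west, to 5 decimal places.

Point 1:
  Lat: 26.919′ = 0.448650°; total 89.448650
  N → positive
  Longitude: 29.883′ = 0.498050°; total 158.498050
  W ⇒ negate
Point 2:
  Latitude: 3.897′ = 0.064950°; total 52.064950
  S ⇒ negate
  λ: 20.913′ = 0.348550°; total 123.348550
  hemisphere W, so the sign is −
Point 3:
  φ: 89 + 12.5388/60 = 89.208980
  N ⇒ keep positive
  Longitude: 71 + 49.057/60 = 71.817617
  E → positive
Point 4:
  Lat: 75 + 41.54/60 = 75.692333
  S ⇒ negate
  Longitude: 172 + 9.8601/60 = 172.164335
  W ⇒ negate
Point 5:
  Latitude: 4.1864′ = 0.069773°; total 42.069773
  S → negative
  Longitude: 28.46′ = 0.474333°; total 112.474333
  E → positive

1. 89.44865, -158.49805
2. -52.06495, -123.34855
3. 89.20898, 71.81762
4. -75.69233, -172.16434
5. -42.06977, 112.47433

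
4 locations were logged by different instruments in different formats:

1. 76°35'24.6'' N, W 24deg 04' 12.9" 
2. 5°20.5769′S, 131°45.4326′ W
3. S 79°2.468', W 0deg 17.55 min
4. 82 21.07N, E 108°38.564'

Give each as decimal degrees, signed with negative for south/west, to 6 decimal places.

Point 1:
  φ: 76 + 35/60 + 24.6/3600 = 76.5901667
  N → positive
  λ: 24 + 4/60 + 12.9/3600 = 24.0702500
  W ⇒ negate
Point 2:
  φ: 5 + 20.5769/60 = 5.3429483
  S ⇒ negate
  λ: 45.4326′ = 0.757210°; total 131.7572100
  W ⇒ negate
Point 3:
  Lat: 79 + 2.468/60 = 79.0411333
  S → negative
  λ: 0 + 17.55/60 = 0.2925000
  W ⇒ negate
Point 4:
  Lat: 82 + 21.07/60 = 82.3511667
  N ⇒ keep positive
  Lon: 108 + 38.564/60 = 108.6427333
  E → positive

1. 76.590167, -24.070250
2. -5.342948, -131.757210
3. -79.041133, -0.292500
4. 82.351167, 108.642733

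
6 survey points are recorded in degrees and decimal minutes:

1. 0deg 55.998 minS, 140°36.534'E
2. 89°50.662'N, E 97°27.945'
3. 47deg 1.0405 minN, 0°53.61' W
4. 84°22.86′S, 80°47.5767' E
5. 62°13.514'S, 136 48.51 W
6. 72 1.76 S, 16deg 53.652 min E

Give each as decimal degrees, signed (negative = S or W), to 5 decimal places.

1. -0.93330, 140.60890
2. 89.84437, 97.46575
3. 47.01734, -0.89350
4. -84.38100, 80.79295
5. -62.22523, -136.80850
6. -72.02933, 16.89420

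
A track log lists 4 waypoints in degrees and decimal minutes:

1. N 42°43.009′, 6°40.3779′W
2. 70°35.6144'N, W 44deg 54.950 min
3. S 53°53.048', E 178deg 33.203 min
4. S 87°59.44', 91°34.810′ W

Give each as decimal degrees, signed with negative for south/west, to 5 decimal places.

Point 1:
  Latitude: 42 + 43.009/60 = 42.716817
  N → positive
  Longitude: 40.3779′ = 0.672965°; total 6.672965
  W → negative
Point 2:
  Lat: 70 + 35.6144/60 = 70.593573
  N ⇒ keep positive
  Lon: 54.95′ = 0.915833°; total 44.915833
  W → negative
Point 3:
  φ: 53.048′ = 0.884133°; total 53.884133
  S → negative
  Longitude: 33.203′ = 0.553383°; total 178.553383
  E ⇒ keep positive
Point 4:
  φ: 59.44′ = 0.990667°; total 87.990667
  S ⇒ negate
  Longitude: 91 + 34.81/60 = 91.580167
  W → negative

1. 42.71682, -6.67297
2. 70.59357, -44.91583
3. -53.88413, 178.55338
4. -87.99067, -91.58017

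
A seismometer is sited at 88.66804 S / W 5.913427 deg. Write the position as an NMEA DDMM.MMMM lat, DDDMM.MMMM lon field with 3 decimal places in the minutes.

Lat: minutes = (88.668040 − 88) × 60 = 40.08240
Lon: fractional part 0.913427 → 54.80562 minutes

8840.082,S / 00554.806,W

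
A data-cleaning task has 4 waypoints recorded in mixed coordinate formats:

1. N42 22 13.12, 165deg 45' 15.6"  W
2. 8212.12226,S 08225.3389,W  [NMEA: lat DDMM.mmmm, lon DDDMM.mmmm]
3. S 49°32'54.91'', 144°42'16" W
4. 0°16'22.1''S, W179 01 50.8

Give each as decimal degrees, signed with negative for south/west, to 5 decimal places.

1. 42.37031, -165.75433
2. -82.20204, -82.42232
3. -49.54859, -144.70444
4. -0.27281, -179.03078

Point 1:
  Lat: 22′ + 13.12″ = 22.21867′; 42 + 22.21867/60 = 42.370311
  N ⇒ keep positive
  Lon: 165 + 45/60 + 15.6/3600 = 165.754333
  W ⇒ negate
Point 2:
  φ: degrees = first 2 digits = 82, minutes = 12.12226; 82 + 12.12226/60 = 82.202038
  hemisphere S, so the sign is −
  Lon: split at 3 digits → 082° and 25.3389′; 82 + 25.3389/60 = 82.422315
  W ⇒ negate
Point 3:
  φ: 32′ + 54.91″ = 32.91517′; 49 + 32.91517/60 = 49.548586
  S ⇒ negate
  Lon: 42′ + 16″ = 42.26667′; 144 + 42.26667/60 = 144.704444
  hemisphere W, so the sign is −
Point 4:
  φ: 0 + 16/60 + 22.1/3600 = 0.272806
  hemisphere S, so the sign is −
  Longitude: 1′ + 50.8″ = 1.84667′; 179 + 1.84667/60 = 179.030778
  W ⇒ negate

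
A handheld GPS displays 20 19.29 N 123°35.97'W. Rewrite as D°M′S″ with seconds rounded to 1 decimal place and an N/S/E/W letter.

20°19′17.4″ N, 123°35′58.2″ W

φ: fractional minutes 0.29000 × 60 = 17.400″
λ: 35.97000′ → 35′ and 0.97000 × 60 = 58.200″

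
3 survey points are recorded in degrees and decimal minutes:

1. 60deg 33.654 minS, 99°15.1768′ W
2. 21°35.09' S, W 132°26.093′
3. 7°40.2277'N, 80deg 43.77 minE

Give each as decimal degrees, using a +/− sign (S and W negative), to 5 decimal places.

1. -60.56090, -99.25295
2. -21.58483, -132.43488
3. 7.67046, 80.72950

Point 1:
  Latitude: 33.654′ = 0.560900°; total 60.560900
  S ⇒ negate
  Lon: 15.1768′ = 0.252947°; total 99.252947
  W ⇒ negate
Point 2:
  Latitude: 21 + 35.09/60 = 21.584833
  S ⇒ negate
  λ: 26.093′ = 0.434883°; total 132.434883
  W ⇒ negate
Point 3:
  Lat: 40.2277′ = 0.670462°; total 7.670462
  N ⇒ keep positive
  Longitude: 43.77′ = 0.729500°; total 80.729500
  E → positive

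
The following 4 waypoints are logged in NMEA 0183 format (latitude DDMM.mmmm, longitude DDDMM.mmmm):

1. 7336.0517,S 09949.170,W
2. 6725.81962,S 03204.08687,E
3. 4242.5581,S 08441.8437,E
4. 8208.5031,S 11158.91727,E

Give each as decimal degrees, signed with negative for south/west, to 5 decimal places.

1. -73.60086, -99.81950
2. -67.43033, 32.06811
3. -42.70930, 84.69740
4. -82.14172, 111.98195

Point 1:
  φ: degrees = first 2 digits = 73, minutes = 36.0517; 73 + 36.0517/60 = 73.600862
  S → negative
  Longitude: degrees = first 3 digits = 99, minutes = 49.17; 99 + 49.17/60 = 99.819500
  hemisphere W, so the sign is −
Point 2:
  Latitude: degrees = first 2 digits = 67, minutes = 25.81962; 67 + 25.81962/60 = 67.430327
  S ⇒ negate
  Longitude: split at 3 digits → 032° and 4.08687′; 32 + 4.08687/60 = 32.068115
  E ⇒ keep positive
Point 3:
  φ: degrees = first 2 digits = 42, minutes = 42.5581; 42 + 42.5581/60 = 42.709302
  hemisphere S, so the sign is −
  λ: degrees = first 3 digits = 84, minutes = 41.8437; 84 + 41.8437/60 = 84.697395
  E → positive
Point 4:
  Lat: split at 2 digits → 82° and 8.5031′; 82 + 8.5031/60 = 82.141718
  S ⇒ negate
  λ: degrees = first 3 digits = 111, minutes = 58.91727; 111 + 58.91727/60 = 111.981955
  E → positive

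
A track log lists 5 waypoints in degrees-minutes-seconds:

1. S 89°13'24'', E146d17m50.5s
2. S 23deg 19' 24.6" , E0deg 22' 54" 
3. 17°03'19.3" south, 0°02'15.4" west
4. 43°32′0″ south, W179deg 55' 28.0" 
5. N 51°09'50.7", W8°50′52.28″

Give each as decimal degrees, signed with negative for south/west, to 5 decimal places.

1. -89.22333, 146.29736
2. -23.32350, 0.38167
3. -17.05536, -0.03761
4. -43.53333, -179.92444
5. 51.16408, -8.84786

Point 1:
  φ: 89° + 13/60 + 24/3600 = 89 + 0.216667 + 0.006667 = 89.223333
  S → negative
  Lon: 17′ + 50.5″ = 17.84167′; 146 + 17.84167/60 = 146.297361
  E → positive
Point 2:
  φ: 23 + 19/60 + 24.6/3600 = 23.323500
  S ⇒ negate
  Longitude: 0° + 22/60 + 54/3600 = 0 + 0.366667 + 0.015000 = 0.381667
  E → positive
Point 3:
  φ: 3′ + 19.3″ = 3.32167′; 17 + 3.32167/60 = 17.055361
  S → negative
  λ: 2′ + 15.4″ = 2.25667′; 0 + 2.25667/60 = 0.037611
  W ⇒ negate
Point 4:
  φ: 43° + 32/60 + 0/3600 = 43 + 0.533333 + 0.000000 = 43.533333
  S ⇒ negate
  Longitude: 179° + 55/60 + 28/3600 = 179 + 0.916667 + 0.007778 = 179.924444
  hemisphere W, so the sign is −
Point 5:
  Latitude: 51° + 9/60 + 50.7/3600 = 51 + 0.150000 + 0.014083 = 51.164083
  N ⇒ keep positive
  λ: 8 + 50/60 + 52.28/3600 = 8.847856
  W ⇒ negate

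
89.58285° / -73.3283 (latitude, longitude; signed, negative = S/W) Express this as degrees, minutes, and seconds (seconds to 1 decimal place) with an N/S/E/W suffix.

89°34′58.3″ N, 73°19′41.9″ W

Latitude: 0.582850 × 60 = 34.97100′ → 34′, remainder × 60 = 58.260″
Longitude is negative → W; |value| = 73.328300
Longitude: whole degrees 73; 19.69800′ → 19′ and 41.880″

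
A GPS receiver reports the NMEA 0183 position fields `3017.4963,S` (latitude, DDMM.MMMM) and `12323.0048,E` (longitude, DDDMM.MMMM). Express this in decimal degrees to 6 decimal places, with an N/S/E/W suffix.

30.291605° S, 123.383413° E

Latitude: split at 2 digits → 30° and 17.4963′; 30 + 17.4963/60 = 30.2916050
Longitude: split at 3 digits → 123° and 23.0048′; 123 + 23.0048/60 = 123.3834133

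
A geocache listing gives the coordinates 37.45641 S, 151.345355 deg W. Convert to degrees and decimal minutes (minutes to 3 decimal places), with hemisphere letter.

φ: fractional part 0.456410 → 27.38460 minutes
Longitude: 151° + 0.345355 × 60 = 151° 20.72130′

37° 27.385′ S, 151° 20.721′ W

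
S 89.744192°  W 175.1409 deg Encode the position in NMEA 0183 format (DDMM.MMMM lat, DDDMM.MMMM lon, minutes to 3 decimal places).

8944.652,S / 17508.454,W

Latitude: 89° + 0.744192 × 60 = 89° 44.65152′
λ: fractional part 0.140900 → 8.45400 minutes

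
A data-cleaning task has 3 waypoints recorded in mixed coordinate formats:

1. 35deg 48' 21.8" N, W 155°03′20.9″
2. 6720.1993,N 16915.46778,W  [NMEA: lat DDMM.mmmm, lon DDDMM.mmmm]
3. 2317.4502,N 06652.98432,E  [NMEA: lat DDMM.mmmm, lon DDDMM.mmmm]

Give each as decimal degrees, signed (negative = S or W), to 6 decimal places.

1. 35.806056, -155.055806
2. 67.336655, -169.257796
3. 23.290837, 66.883072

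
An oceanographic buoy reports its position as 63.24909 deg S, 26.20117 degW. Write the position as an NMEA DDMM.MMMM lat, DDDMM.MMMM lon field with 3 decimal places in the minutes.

6314.945,S / 02612.070,W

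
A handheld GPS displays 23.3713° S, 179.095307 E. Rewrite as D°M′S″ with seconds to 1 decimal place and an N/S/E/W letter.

Lat: whole degrees 23; 22.27800′ → 22′ and 16.680″
Longitude: whole degrees 179; 5.71842′ → 5′ and 43.105″

23°22′16.7″ S, 179°05′43.1″ E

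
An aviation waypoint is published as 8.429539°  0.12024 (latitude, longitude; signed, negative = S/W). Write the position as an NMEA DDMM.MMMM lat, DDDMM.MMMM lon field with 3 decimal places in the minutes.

Lat: minutes = (8.429539 − 8) × 60 = 25.77234
Longitude: fractional part 0.120240 → 7.21440 minutes

0825.772,N / 00007.214,E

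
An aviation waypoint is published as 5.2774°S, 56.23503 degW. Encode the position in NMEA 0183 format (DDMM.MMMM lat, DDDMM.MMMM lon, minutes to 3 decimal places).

Latitude: 5° + 0.277400 × 60 = 5° 16.64400′
Longitude: 56° + 0.235030 × 60 = 56° 14.10180′

0516.644,S / 05614.102,W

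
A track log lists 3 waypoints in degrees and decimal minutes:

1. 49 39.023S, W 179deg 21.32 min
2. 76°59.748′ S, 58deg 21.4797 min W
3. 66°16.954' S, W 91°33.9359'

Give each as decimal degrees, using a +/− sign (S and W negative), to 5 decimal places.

Point 1:
  Lat: 39.023′ = 0.650383°; total 49.650383
  hemisphere S, so the sign is −
  Lon: 179 + 21.32/60 = 179.355333
  hemisphere W, so the sign is −
Point 2:
  Latitude: 76 + 59.748/60 = 76.995800
  S ⇒ negate
  λ: 58 + 21.4797/60 = 58.357995
  W → negative
Point 3:
  Latitude: 66 + 16.954/60 = 66.282567
  S ⇒ negate
  λ: 91 + 33.9359/60 = 91.565598
  hemisphere W, so the sign is −

1. -49.65038, -179.35533
2. -76.99580, -58.35800
3. -66.28257, -91.56560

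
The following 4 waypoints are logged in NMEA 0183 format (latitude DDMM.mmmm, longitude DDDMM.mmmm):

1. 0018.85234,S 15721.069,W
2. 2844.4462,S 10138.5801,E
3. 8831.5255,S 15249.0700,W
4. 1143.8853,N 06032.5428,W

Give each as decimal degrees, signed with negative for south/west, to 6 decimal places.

1. -0.314206, -157.351150
2. -28.740770, 101.643002
3. -88.525425, -152.817833
4. 11.731422, -60.542380

Point 1:
  φ: split at 2 digits → 00° and 18.85234′; 0 + 18.85234/60 = 0.3142057
  S ⇒ negate
  Lon: split at 3 digits → 157° and 21.069′; 157 + 21.069/60 = 157.3511500
  hemisphere W, so the sign is −
Point 2:
  φ: split at 2 digits → 28° and 44.4462′; 28 + 44.4462/60 = 28.7407700
  hemisphere S, so the sign is −
  Longitude: split at 3 digits → 101° and 38.5801′; 101 + 38.5801/60 = 101.6430017
  E → positive
Point 3:
  φ: split at 2 digits → 88° and 31.5255′; 88 + 31.5255/60 = 88.5254250
  S → negative
  Lon: split at 3 digits → 152° and 49.07′; 152 + 49.07/60 = 152.8178333
  hemisphere W, so the sign is −
Point 4:
  Lat: degrees = first 2 digits = 11, minutes = 43.8853; 11 + 43.8853/60 = 11.7314217
  N ⇒ keep positive
  Longitude: degrees = first 3 digits = 60, minutes = 32.5428; 60 + 32.5428/60 = 60.5423800
  W → negative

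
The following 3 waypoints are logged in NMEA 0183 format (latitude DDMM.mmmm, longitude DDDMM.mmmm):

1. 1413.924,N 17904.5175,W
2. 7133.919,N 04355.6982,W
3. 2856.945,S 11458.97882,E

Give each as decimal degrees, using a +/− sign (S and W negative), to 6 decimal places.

1. 14.232067, -179.075292
2. 71.565317, -43.928303
3. -28.949083, 114.982980

Point 1:
  Latitude: split at 2 digits → 14° and 13.924′; 14 + 13.924/60 = 14.2320667
  N → positive
  λ: split at 3 digits → 179° and 4.5175′; 179 + 4.5175/60 = 179.0752917
  W → negative
Point 2:
  Lat: split at 2 digits → 71° and 33.919′; 71 + 33.919/60 = 71.5653167
  N ⇒ keep positive
  λ: split at 3 digits → 043° and 55.6982′; 43 + 55.6982/60 = 43.9283033
  W ⇒ negate
Point 3:
  φ: split at 2 digits → 28° and 56.945′; 28 + 56.945/60 = 28.9490833
  S ⇒ negate
  Lon: split at 3 digits → 114° and 58.97882′; 114 + 58.97882/60 = 114.9829803
  E → positive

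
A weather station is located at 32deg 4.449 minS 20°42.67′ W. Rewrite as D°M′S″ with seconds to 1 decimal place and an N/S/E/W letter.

32°04′26.9″ S, 20°42′40.2″ W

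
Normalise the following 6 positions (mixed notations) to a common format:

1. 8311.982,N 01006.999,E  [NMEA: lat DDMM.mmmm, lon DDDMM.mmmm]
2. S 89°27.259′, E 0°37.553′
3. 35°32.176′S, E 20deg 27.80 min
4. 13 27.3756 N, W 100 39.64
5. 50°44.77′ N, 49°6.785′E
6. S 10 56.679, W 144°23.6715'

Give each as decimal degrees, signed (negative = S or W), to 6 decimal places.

Point 1:
  Latitude: degrees = first 2 digits = 83, minutes = 11.982; 83 + 11.982/60 = 83.1997000
  N → positive
  λ: split at 3 digits → 010° and 6.999′; 10 + 6.999/60 = 10.1166500
  E ⇒ keep positive
Point 2:
  Lat: 27.259′ = 0.454317°; total 89.4543167
  S → negative
  λ: 0 + 37.553/60 = 0.6258833
  E → positive
Point 3:
  φ: 35 + 32.176/60 = 35.5362667
  S ⇒ negate
  Lon: 20 + 27.8/60 = 20.4633333
  E ⇒ keep positive
Point 4:
  φ: 13 + 27.3756/60 = 13.4562600
  N ⇒ keep positive
  Longitude: 100 + 39.64/60 = 100.6606667
  hemisphere W, so the sign is −
Point 5:
  Lat: 50 + 44.77/60 = 50.7461667
  N ⇒ keep positive
  Longitude: 49 + 6.785/60 = 49.1130833
  E ⇒ keep positive
Point 6:
  φ: 56.679′ = 0.944650°; total 10.9446500
  S → negative
  λ: 144 + 23.6715/60 = 144.3945250
  W ⇒ negate

1. 83.199700, 10.116650
2. -89.454317, 0.625883
3. -35.536267, 20.463333
4. 13.456260, -100.660667
5. 50.746167, 49.113083
6. -10.944650, -144.394525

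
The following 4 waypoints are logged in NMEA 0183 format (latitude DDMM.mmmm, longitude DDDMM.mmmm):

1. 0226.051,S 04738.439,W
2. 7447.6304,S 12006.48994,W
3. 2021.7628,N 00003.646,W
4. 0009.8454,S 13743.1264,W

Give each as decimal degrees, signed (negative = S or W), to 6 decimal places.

1. -2.434183, -47.640650
2. -74.793840, -120.108166
3. 20.362713, -0.060767
4. -0.164090, -137.718773

Point 1:
  Lat: degrees = first 2 digits = 2, minutes = 26.051; 2 + 26.051/60 = 2.4341833
  hemisphere S, so the sign is −
  λ: degrees = first 3 digits = 47, minutes = 38.439; 47 + 38.439/60 = 47.6406500
  hemisphere W, so the sign is −
Point 2:
  Latitude: split at 2 digits → 74° and 47.6304′; 74 + 47.6304/60 = 74.7938400
  hemisphere S, so the sign is −
  Lon: split at 3 digits → 120° and 6.48994′; 120 + 6.48994/60 = 120.1081657
  W ⇒ negate
Point 3:
  φ: degrees = first 2 digits = 20, minutes = 21.7628; 20 + 21.7628/60 = 20.3627133
  N ⇒ keep positive
  Lon: split at 3 digits → 000° and 3.646′; 0 + 3.646/60 = 0.0607667
  W → negative
Point 4:
  Latitude: split at 2 digits → 00° and 9.8454′; 0 + 9.8454/60 = 0.1640900
  S ⇒ negate
  Longitude: split at 3 digits → 137° and 43.1264′; 137 + 43.1264/60 = 137.7187733
  W ⇒ negate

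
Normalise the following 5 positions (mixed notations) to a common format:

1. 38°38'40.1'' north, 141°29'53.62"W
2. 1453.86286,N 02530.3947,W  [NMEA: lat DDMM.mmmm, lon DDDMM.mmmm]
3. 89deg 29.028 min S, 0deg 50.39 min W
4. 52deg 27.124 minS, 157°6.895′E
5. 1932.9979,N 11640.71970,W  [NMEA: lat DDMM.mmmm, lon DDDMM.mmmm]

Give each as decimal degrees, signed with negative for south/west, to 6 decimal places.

1. 38.644472, -141.498228
2. 14.897714, -25.506578
3. -89.483800, -0.839833
4. -52.452067, 157.114917
5. 19.549965, -116.678662

Point 1:
  φ: 38′ + 40.1″ = 38.66833′; 38 + 38.66833/60 = 38.6444722
  N → positive
  Lon: 141° + 29/60 + 53.62/3600 = 141 + 0.483333 + 0.014894 = 141.4982278
  hemisphere W, so the sign is −
Point 2:
  φ: degrees = first 2 digits = 14, minutes = 53.86286; 14 + 53.86286/60 = 14.8977143
  N ⇒ keep positive
  Lon: split at 3 digits → 025° and 30.3947′; 25 + 30.3947/60 = 25.5065783
  W → negative
Point 3:
  Latitude: 89 + 29.028/60 = 89.4838000
  S → negative
  Lon: 50.39′ = 0.839833°; total 0.8398333
  hemisphere W, so the sign is −
Point 4:
  Latitude: 27.124′ = 0.452067°; total 52.4520667
  hemisphere S, so the sign is −
  Lon: 6.895′ = 0.114917°; total 157.1149167
  E ⇒ keep positive
Point 5:
  Latitude: degrees = first 2 digits = 19, minutes = 32.9979; 19 + 32.9979/60 = 19.5499650
  N ⇒ keep positive
  Longitude: degrees = first 3 digits = 116, minutes = 40.7197; 116 + 40.7197/60 = 116.6786617
  W ⇒ negate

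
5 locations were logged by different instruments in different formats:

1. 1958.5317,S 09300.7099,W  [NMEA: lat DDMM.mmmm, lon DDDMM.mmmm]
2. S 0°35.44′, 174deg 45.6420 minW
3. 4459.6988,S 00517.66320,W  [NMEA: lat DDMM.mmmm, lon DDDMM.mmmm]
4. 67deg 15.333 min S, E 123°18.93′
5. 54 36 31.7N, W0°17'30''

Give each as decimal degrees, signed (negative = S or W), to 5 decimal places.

1. -19.97553, -93.01183
2. -0.59067, -174.76070
3. -44.99498, -5.29439
4. -67.25555, 123.31550
5. 54.60881, -0.29167

Point 1:
  Latitude: split at 2 digits → 19° and 58.5317′; 19 + 58.5317/60 = 19.975528
  S → negative
  Longitude: split at 3 digits → 093° and 0.7099′; 93 + 0.7099/60 = 93.011832
  W → negative
Point 2:
  Latitude: 35.44′ = 0.590667°; total 0.590667
  S ⇒ negate
  Lon: 174 + 45.642/60 = 174.760700
  W → negative
Point 3:
  Lat: degrees = first 2 digits = 44, minutes = 59.6988; 44 + 59.6988/60 = 44.994980
  S ⇒ negate
  Longitude: degrees = first 3 digits = 5, minutes = 17.6632; 5 + 17.6632/60 = 5.294387
  hemisphere W, so the sign is −
Point 4:
  φ: 67 + 15.333/60 = 67.255550
  hemisphere S, so the sign is −
  λ: 123 + 18.93/60 = 123.315500
  E → positive
Point 5:
  Latitude: 36′ + 31.7″ = 36.52833′; 54 + 36.52833/60 = 54.608806
  N ⇒ keep positive
  λ: 0 + 17/60 + 30/3600 = 0.291667
  W → negative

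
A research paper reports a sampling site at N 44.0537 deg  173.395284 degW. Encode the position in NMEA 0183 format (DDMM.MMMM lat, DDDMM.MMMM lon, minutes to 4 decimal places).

Latitude: minutes = (44.053700 − 44) × 60 = 3.222000
Longitude: fractional part 0.395284 → 23.717040 minutes

4403.2220,N / 17323.7170,W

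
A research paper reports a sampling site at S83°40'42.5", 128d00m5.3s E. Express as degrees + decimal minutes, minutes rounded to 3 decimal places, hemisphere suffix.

Latitude: 40 + 42.5/60 = 40.70833′
λ: 0 + 5.3/60 = 0.08833′

83° 40.708′ S, 128° 0.088′ E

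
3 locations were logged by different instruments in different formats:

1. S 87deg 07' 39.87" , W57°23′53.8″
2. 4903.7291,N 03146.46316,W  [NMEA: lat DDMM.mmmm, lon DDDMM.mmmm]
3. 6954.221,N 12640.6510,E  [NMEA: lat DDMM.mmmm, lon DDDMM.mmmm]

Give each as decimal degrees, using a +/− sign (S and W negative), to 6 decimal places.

1. -87.127742, -57.398278
2. 49.062152, -31.774386
3. 69.903683, 126.677517

Point 1:
  Latitude: 87 + 7/60 + 39.87/3600 = 87.1277417
  S ⇒ negate
  Longitude: 57° + 23/60 + 53.8/3600 = 57 + 0.383333 + 0.014944 = 57.3982778
  W → negative
Point 2:
  φ: degrees = first 2 digits = 49, minutes = 3.7291; 49 + 3.7291/60 = 49.0621517
  N → positive
  Longitude: degrees = first 3 digits = 31, minutes = 46.46316; 31 + 46.46316/60 = 31.7743860
  W → negative
Point 3:
  Latitude: split at 2 digits → 69° and 54.221′; 69 + 54.221/60 = 69.9036833
  N → positive
  Longitude: degrees = first 3 digits = 126, minutes = 40.651; 126 + 40.651/60 = 126.6775167
  E → positive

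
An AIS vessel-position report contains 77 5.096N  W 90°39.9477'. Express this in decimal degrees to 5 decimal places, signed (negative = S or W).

77.08493, -90.66580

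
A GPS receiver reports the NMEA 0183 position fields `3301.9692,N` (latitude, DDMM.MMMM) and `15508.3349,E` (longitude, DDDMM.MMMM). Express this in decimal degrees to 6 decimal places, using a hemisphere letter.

φ: degrees = first 2 digits = 33, minutes = 1.9692; 33 + 1.9692/60 = 33.0328200
Lon: split at 3 digits → 155° and 8.3349′; 155 + 8.3349/60 = 155.1389150

33.032820° N, 155.138915° E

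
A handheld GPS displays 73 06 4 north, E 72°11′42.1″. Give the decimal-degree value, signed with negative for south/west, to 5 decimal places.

73.10111, 72.19503

Lat: 73 + 6/60 + 4/3600 = 73.101111
N → positive
Lon: 72 + 11/60 + 42.1/3600 = 72.195028
E ⇒ keep positive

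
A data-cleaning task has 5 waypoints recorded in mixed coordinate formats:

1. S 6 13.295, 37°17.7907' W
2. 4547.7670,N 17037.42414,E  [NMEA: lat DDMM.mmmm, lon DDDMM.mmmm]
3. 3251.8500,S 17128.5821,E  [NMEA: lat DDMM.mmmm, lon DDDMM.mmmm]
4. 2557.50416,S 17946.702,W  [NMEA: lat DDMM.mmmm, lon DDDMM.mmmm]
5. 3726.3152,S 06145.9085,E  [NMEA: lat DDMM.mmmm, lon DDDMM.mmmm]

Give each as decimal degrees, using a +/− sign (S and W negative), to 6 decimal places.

1. -6.221583, -37.296512
2. 45.796117, 170.623736
3. -32.864167, 171.476368
4. -25.958403, -179.778367
5. -37.438587, 61.765142

Point 1:
  φ: 13.295′ = 0.221583°; total 6.2215833
  hemisphere S, so the sign is −
  Lon: 37 + 17.7907/60 = 37.2965117
  W → negative
Point 2:
  Lat: split at 2 digits → 45° and 47.767′; 45 + 47.767/60 = 45.7961167
  N ⇒ keep positive
  Longitude: split at 3 digits → 170° and 37.42414′; 170 + 37.42414/60 = 170.6237357
  E → positive
Point 3:
  Lat: split at 2 digits → 32° and 51.85′; 32 + 51.85/60 = 32.8641667
  S ⇒ negate
  λ: degrees = first 3 digits = 171, minutes = 28.5821; 171 + 28.5821/60 = 171.4763683
  E ⇒ keep positive
Point 4:
  Latitude: degrees = first 2 digits = 25, minutes = 57.50416; 25 + 57.50416/60 = 25.9584027
  S → negative
  Longitude: degrees = first 3 digits = 179, minutes = 46.702; 179 + 46.702/60 = 179.7783667
  W ⇒ negate
Point 5:
  φ: split at 2 digits → 37° and 26.3152′; 37 + 26.3152/60 = 37.4385867
  hemisphere S, so the sign is −
  λ: split at 3 digits → 061° and 45.9085′; 61 + 45.9085/60 = 61.7651417
  E → positive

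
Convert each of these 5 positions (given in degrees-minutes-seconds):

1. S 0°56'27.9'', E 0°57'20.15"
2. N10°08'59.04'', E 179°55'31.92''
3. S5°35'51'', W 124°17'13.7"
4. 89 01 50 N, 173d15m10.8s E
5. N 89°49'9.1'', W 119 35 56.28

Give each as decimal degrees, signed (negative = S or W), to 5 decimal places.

1. -0.94108, 0.95560
2. 10.14973, 179.92553
3. -5.59750, -124.28714
4. 89.03056, 173.25300
5. 89.81919, -119.59897

Point 1:
  Lat: 0° + 56/60 + 27.9/3600 = 0 + 0.933333 + 0.007750 = 0.941083
  hemisphere S, so the sign is −
  Lon: 0° + 57/60 + 20.15/3600 = 0 + 0.950000 + 0.005597 = 0.955597
  E → positive
Point 2:
  φ: 10° + 8/60 + 59.04/3600 = 10 + 0.133333 + 0.016400 = 10.149733
  N → positive
  Longitude: 179° + 55/60 + 31.92/3600 = 179 + 0.916667 + 0.008867 = 179.925533
  E → positive
Point 3:
  Lat: 5 + 35/60 + 51/3600 = 5.597500
  S → negative
  λ: 124° + 17/60 + 13.7/3600 = 124 + 0.283333 + 0.003806 = 124.287139
  W ⇒ negate
Point 4:
  φ: 1′ + 50″ = 1.83333′; 89 + 1.83333/60 = 89.030556
  N ⇒ keep positive
  Longitude: 173 + 15/60 + 10.8/3600 = 173.253000
  E → positive
Point 5:
  Lat: 49′ + 9.1″ = 49.15167′; 89 + 49.15167/60 = 89.819194
  N ⇒ keep positive
  Longitude: 119 + 35/60 + 56.28/3600 = 119.598967
  hemisphere W, so the sign is −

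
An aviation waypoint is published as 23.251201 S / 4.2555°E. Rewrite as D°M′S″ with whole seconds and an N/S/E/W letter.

23°15′4″ S, 4°15′20″ E

Lat: 0.251201° → 15.07206′; 0.07206 × 60 = 4.32″
Longitude: 0.255500 × 60 = 15.33000′ → 15′, remainder × 60 = 19.80″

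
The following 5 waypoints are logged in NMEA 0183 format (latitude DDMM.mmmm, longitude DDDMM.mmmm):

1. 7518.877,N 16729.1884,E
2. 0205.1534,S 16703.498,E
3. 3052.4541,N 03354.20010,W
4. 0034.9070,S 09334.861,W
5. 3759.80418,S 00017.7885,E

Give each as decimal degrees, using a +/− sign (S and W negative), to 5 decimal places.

Point 1:
  φ: degrees = first 2 digits = 75, minutes = 18.877; 75 + 18.877/60 = 75.314617
  N ⇒ keep positive
  Longitude: split at 3 digits → 167° and 29.1884′; 167 + 29.1884/60 = 167.486473
  E ⇒ keep positive
Point 2:
  Latitude: degrees = first 2 digits = 2, minutes = 5.1534; 2 + 5.1534/60 = 2.085890
  S → negative
  Lon: degrees = first 3 digits = 167, minutes = 3.498; 167 + 3.498/60 = 167.058300
  E → positive
Point 3:
  φ: degrees = first 2 digits = 30, minutes = 52.4541; 30 + 52.4541/60 = 30.874235
  N ⇒ keep positive
  λ: split at 3 digits → 033° and 54.2001′; 33 + 54.2001/60 = 33.903335
  W ⇒ negate
Point 4:
  φ: split at 2 digits → 00° and 34.907′; 0 + 34.907/60 = 0.581783
  hemisphere S, so the sign is −
  Longitude: degrees = first 3 digits = 93, minutes = 34.861; 93 + 34.861/60 = 93.581017
  W ⇒ negate
Point 5:
  Latitude: split at 2 digits → 37° and 59.80418′; 37 + 59.80418/60 = 37.996736
  S → negative
  λ: degrees = first 3 digits = 0, minutes = 17.7885; 0 + 17.7885/60 = 0.296475
  E ⇒ keep positive

1. 75.31462, 167.48647
2. -2.08589, 167.05830
3. 30.87424, -33.90334
4. -0.58178, -93.58102
5. -37.99674, 0.29648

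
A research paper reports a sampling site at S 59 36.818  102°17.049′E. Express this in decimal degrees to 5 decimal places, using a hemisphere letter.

59.61363° S, 102.28415° E

Lat: 36.818′ = 0.613633°; total 59.613633
Longitude: 102 + 17.049/60 = 102.284150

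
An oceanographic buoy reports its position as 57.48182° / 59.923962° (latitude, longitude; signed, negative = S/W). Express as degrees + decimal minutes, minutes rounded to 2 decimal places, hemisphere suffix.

57° 28.91′ N, 59° 55.44′ E

Latitude: minutes = (57.481820 − 57) × 60 = 28.9092
Longitude: minutes = (59.923962 − 59) × 60 = 55.4377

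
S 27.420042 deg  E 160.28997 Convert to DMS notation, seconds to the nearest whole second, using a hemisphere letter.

φ: 0.420042° → 25.20252′; 0.20252 × 60 = 12.15″
Longitude: 0.289970 × 60 = 17.39820′ → 17′, remainder × 60 = 23.89″

27°25′12″ S, 160°17′24″ E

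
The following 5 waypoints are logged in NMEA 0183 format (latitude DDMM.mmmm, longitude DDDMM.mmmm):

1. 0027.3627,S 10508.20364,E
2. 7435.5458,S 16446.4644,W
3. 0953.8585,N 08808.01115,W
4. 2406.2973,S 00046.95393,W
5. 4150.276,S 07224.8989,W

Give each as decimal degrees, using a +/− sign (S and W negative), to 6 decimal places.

1. -0.456045, 105.136727
2. -74.592430, -164.774407
3. 9.897642, -88.133519
4. -24.104955, -0.782566
5. -41.837933, -72.414982

Point 1:
  Lat: split at 2 digits → 00° and 27.3627′; 0 + 27.3627/60 = 0.4560450
  S ⇒ negate
  Lon: degrees = first 3 digits = 105, minutes = 8.20364; 105 + 8.20364/60 = 105.1367273
  E → positive
Point 2:
  φ: split at 2 digits → 74° and 35.5458′; 74 + 35.5458/60 = 74.5924300
  S → negative
  Longitude: split at 3 digits → 164° and 46.4644′; 164 + 46.4644/60 = 164.7744067
  hemisphere W, so the sign is −
Point 3:
  Latitude: split at 2 digits → 09° and 53.8585′; 9 + 53.8585/60 = 9.8976417
  N → positive
  Longitude: split at 3 digits → 088° and 8.01115′; 88 + 8.01115/60 = 88.1335192
  hemisphere W, so the sign is −
Point 4:
  Lat: degrees = first 2 digits = 24, minutes = 6.2973; 24 + 6.2973/60 = 24.1049550
  hemisphere S, so the sign is −
  λ: degrees = first 3 digits = 0, minutes = 46.95393; 0 + 46.95393/60 = 0.7825655
  hemisphere W, so the sign is −
Point 5:
  Lat: split at 2 digits → 41° and 50.276′; 41 + 50.276/60 = 41.8379333
  hemisphere S, so the sign is −
  Lon: degrees = first 3 digits = 72, minutes = 24.8989; 72 + 24.8989/60 = 72.4149817
  W ⇒ negate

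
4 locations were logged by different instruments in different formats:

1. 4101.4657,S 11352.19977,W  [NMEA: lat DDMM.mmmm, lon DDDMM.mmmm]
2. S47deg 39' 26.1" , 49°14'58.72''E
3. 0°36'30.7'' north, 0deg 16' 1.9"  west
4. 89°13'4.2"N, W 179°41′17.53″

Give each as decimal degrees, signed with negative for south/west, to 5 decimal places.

1. -41.02443, -113.87000
2. -47.65725, 49.24964
3. 0.60853, -0.26719
4. 89.21783, -179.68820

Point 1:
  Latitude: degrees = first 2 digits = 41, minutes = 1.4657; 41 + 1.4657/60 = 41.024428
  hemisphere S, so the sign is −
  λ: split at 3 digits → 113° and 52.19977′; 113 + 52.19977/60 = 113.869996
  W ⇒ negate
Point 2:
  Latitude: 39′ + 26.1″ = 39.43500′; 47 + 39.43500/60 = 47.657250
  S ⇒ negate
  Longitude: 49 + 14/60 + 58.72/3600 = 49.249644
  E ⇒ keep positive
Point 3:
  φ: 36′ + 30.7″ = 36.51167′; 0 + 36.51167/60 = 0.608528
  N → positive
  λ: 16′ + 1.9″ = 16.03167′; 0 + 16.03167/60 = 0.267194
  W → negative
Point 4:
  φ: 13′ + 4.2″ = 13.07000′; 89 + 13.07000/60 = 89.217833
  N ⇒ keep positive
  Longitude: 41′ + 17.53″ = 41.29217′; 179 + 41.29217/60 = 179.688203
  W → negative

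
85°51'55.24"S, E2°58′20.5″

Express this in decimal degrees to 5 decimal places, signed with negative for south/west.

-85.86534, 2.97236

Latitude: 85 + 51/60 + 55.24/3600 = 85.865344
S ⇒ negate
Lon: 58′ + 20.5″ = 58.34167′; 2 + 58.34167/60 = 2.972361
E → positive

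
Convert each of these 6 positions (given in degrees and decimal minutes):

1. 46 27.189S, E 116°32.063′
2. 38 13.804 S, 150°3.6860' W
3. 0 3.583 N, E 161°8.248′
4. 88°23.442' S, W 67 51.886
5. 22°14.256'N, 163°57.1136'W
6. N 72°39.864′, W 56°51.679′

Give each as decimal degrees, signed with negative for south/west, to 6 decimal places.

Point 1:
  Lat: 46 + 27.189/60 = 46.4531500
  hemisphere S, so the sign is −
  λ: 32.063′ = 0.534383°; total 116.5343833
  E → positive
Point 2:
  Lat: 13.804′ = 0.230067°; total 38.2300667
  S ⇒ negate
  λ: 3.686′ = 0.061433°; total 150.0614333
  W ⇒ negate
Point 3:
  Latitude: 3.583′ = 0.059717°; total 0.0597167
  N ⇒ keep positive
  Longitude: 8.248′ = 0.137467°; total 161.1374667
  E ⇒ keep positive
Point 4:
  φ: 88 + 23.442/60 = 88.3907000
  hemisphere S, so the sign is −
  λ: 51.886′ = 0.864767°; total 67.8647667
  hemisphere W, so the sign is −
Point 5:
  Latitude: 22 + 14.256/60 = 22.2376000
  N → positive
  Lon: 163 + 57.1136/60 = 163.9518933
  W ⇒ negate
Point 6:
  φ: 39.864′ = 0.664400°; total 72.6644000
  N ⇒ keep positive
  Lon: 51.679′ = 0.861317°; total 56.8613167
  W ⇒ negate

1. -46.453150, 116.534383
2. -38.230067, -150.061433
3. 0.059717, 161.137467
4. -88.390700, -67.864767
5. 22.237600, -163.951893
6. 72.664400, -56.861317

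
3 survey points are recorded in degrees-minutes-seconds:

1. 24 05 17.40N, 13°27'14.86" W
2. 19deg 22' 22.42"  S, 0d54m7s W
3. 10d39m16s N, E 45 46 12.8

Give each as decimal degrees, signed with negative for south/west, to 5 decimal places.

Point 1:
  Latitude: 24° + 5/60 + 17.4/3600 = 24 + 0.083333 + 0.004833 = 24.088167
  N → positive
  Longitude: 13° + 27/60 + 14.86/3600 = 13 + 0.450000 + 0.004128 = 13.454128
  hemisphere W, so the sign is −
Point 2:
  Lat: 19° + 22/60 + 22.42/3600 = 19 + 0.366667 + 0.006228 = 19.372894
  S ⇒ negate
  λ: 0° + 54/60 + 7/3600 = 0 + 0.900000 + 0.001944 = 0.901944
  W → negative
Point 3:
  Lat: 10° + 39/60 + 16/3600 = 10 + 0.650000 + 0.004444 = 10.654444
  N → positive
  Longitude: 45 + 46/60 + 12.8/3600 = 45.770222
  E → positive

1. 24.08817, -13.45413
2. -19.37289, -0.90194
3. 10.65444, 45.77022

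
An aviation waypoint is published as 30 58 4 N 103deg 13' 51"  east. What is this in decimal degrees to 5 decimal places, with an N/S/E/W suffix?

30.96778° N, 103.23083° E

Lat: 30° + 58/60 + 4/3600 = 30 + 0.966667 + 0.001111 = 30.967778
λ: 103° + 13/60 + 51/3600 = 103 + 0.216667 + 0.014167 = 103.230833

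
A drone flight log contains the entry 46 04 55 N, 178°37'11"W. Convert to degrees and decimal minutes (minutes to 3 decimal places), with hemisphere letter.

Latitude: 4 + 55/60 = 4.91667′
λ: seconds/60 = 0.18333; minutes = 37 + 0.18333 = 37.18333

46° 4.917′ N, 178° 37.183′ W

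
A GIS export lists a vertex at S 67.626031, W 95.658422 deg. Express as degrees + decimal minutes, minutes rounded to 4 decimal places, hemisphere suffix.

67° 37.5619′ S, 95° 39.5053′ W

Lat: 67° + 0.626031 × 60 = 67° 37.561860′
Longitude: minutes = (95.658422 − 95) × 60 = 39.505320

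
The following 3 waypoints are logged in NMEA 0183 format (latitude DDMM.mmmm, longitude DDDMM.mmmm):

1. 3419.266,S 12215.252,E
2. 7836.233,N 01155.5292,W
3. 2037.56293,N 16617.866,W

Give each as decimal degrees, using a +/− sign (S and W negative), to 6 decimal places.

1. -34.321100, 122.254200
2. 78.603883, -11.925487
3. 20.626049, -166.297767

Point 1:
  Latitude: split at 2 digits → 34° and 19.266′; 34 + 19.266/60 = 34.3211000
  S ⇒ negate
  λ: split at 3 digits → 122° and 15.252′; 122 + 15.252/60 = 122.2542000
  E → positive
Point 2:
  φ: degrees = first 2 digits = 78, minutes = 36.233; 78 + 36.233/60 = 78.6038833
  N ⇒ keep positive
  Lon: degrees = first 3 digits = 11, minutes = 55.5292; 11 + 55.5292/60 = 11.9254867
  hemisphere W, so the sign is −
Point 3:
  Lat: split at 2 digits → 20° and 37.56293′; 20 + 37.56293/60 = 20.6260488
  N → positive
  Longitude: degrees = first 3 digits = 166, minutes = 17.866; 166 + 17.866/60 = 166.2977667
  hemisphere W, so the sign is −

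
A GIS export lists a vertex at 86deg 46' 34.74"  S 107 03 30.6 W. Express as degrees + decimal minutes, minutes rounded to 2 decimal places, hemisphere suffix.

Lat: 46 + 34.74/60 = 46.5790′
Lon: 3 + 30.6/60 = 3.5100′

86° 46.58′ S, 107° 3.51′ W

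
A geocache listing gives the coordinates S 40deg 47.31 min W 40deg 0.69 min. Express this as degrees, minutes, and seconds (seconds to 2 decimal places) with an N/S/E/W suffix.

φ: 47.31000′ → 47′ and 0.31000 × 60 = 18.6000″
λ: fractional minutes 0.69000 × 60 = 41.4000″

40°47′18.60″ S, 40°00′41.40″ W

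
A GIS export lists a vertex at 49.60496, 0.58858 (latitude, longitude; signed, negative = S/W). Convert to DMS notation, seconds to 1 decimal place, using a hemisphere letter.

Lat: whole degrees 49; 36.29760′ → 36′ and 17.856″
Longitude: whole degrees 0; 35.31480′ → 35′ and 18.888″

49°36′17.9″ N, 0°35′18.9″ E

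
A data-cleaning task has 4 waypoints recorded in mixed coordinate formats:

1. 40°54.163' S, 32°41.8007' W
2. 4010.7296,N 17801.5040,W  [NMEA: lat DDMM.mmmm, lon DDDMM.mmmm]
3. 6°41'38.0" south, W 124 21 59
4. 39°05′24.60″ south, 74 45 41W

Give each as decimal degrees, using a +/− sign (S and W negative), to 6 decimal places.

1. -40.902717, -32.696678
2. 40.178827, -178.025067
3. -6.693889, -124.366389
4. -39.090167, -74.761389

Point 1:
  φ: 54.163′ = 0.902717°; total 40.9027167
  S ⇒ negate
  Longitude: 32 + 41.8007/60 = 32.6966783
  hemisphere W, so the sign is −
Point 2:
  Latitude: degrees = first 2 digits = 40, minutes = 10.7296; 40 + 10.7296/60 = 40.1788267
  N ⇒ keep positive
  Longitude: split at 3 digits → 178° and 1.504′; 178 + 1.504/60 = 178.0250667
  hemisphere W, so the sign is −
Point 3:
  Latitude: 6 + 41/60 + 38/3600 = 6.6938889
  hemisphere S, so the sign is −
  Lon: 21′ + 59″ = 21.98333′; 124 + 21.98333/60 = 124.3663889
  W → negative
Point 4:
  φ: 39° + 5/60 + 24.6/3600 = 39 + 0.083333 + 0.006833 = 39.0901667
  S ⇒ negate
  Longitude: 74° + 45/60 + 41/3600 = 74 + 0.750000 + 0.011389 = 74.7613889
  W → negative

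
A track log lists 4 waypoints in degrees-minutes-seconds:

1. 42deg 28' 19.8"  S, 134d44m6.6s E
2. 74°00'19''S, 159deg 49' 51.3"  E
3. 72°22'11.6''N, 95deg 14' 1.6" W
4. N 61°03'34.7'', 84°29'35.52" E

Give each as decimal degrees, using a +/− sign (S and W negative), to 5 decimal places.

Point 1:
  Latitude: 42° + 28/60 + 19.8/3600 = 42 + 0.466667 + 0.005500 = 42.472167
  S ⇒ negate
  λ: 44′ + 6.6″ = 44.11000′; 134 + 44.11000/60 = 134.735167
  E ⇒ keep positive
Point 2:
  φ: 74° + 0/60 + 19/3600 = 74 + 0.000000 + 0.005278 = 74.005278
  hemisphere S, so the sign is −
  Lon: 159° + 49/60 + 51.3/3600 = 159 + 0.816667 + 0.014250 = 159.830917
  E ⇒ keep positive
Point 3:
  Latitude: 72° + 22/60 + 11.6/3600 = 72 + 0.366667 + 0.003222 = 72.369889
  N ⇒ keep positive
  Lon: 14′ + 1.6″ = 14.02667′; 95 + 14.02667/60 = 95.233778
  W → negative
Point 4:
  Latitude: 61° + 3/60 + 34.7/3600 = 61 + 0.050000 + 0.009639 = 61.059639
  N → positive
  λ: 84 + 29/60 + 35.52/3600 = 84.493200
  E ⇒ keep positive

1. -42.47217, 134.73517
2. -74.00528, 159.83092
3. 72.36989, -95.23378
4. 61.05964, 84.49320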